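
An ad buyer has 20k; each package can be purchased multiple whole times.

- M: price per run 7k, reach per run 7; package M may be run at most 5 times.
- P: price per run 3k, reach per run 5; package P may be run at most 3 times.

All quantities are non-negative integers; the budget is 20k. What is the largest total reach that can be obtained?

24

P has the best ratio (5/3); taking only P gives at most 3×5 = 15 (stopped by the supply cap of 3).
Mixing does better — 2×M and 2×P: price 20 ≤ 20, reach 2·7 + 2·5 = 24.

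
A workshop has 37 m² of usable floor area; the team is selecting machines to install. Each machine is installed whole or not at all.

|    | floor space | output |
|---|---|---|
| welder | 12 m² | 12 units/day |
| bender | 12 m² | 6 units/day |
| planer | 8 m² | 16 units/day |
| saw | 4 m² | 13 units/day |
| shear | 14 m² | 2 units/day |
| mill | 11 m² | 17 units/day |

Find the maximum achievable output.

Allowing fractional choices, the relaxed optimum would be about 59.0, but machines are indivisible.
welder + planer + saw + mill: floor space 12 + 8 + 4 + 11 = 35 ≤ 37, output 12 + 16 + 13 + 17 = 58.
bender + planer + saw + mill: floor space 12 + 8 + 4 + 11 = 35 ≤ 37, output 6 + 16 + 13 + 17 = 52.
Best is welder, planer, saw, and mill with total output 58.

58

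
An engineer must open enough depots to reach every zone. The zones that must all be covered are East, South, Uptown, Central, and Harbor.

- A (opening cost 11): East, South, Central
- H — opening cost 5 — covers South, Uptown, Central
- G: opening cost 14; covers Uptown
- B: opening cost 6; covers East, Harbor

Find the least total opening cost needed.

Choose H and B: together they cover East, South, Uptown, Central, Harbor — every zone.
Total opening cost: 5 + 6 = 11.
No cover costs less than 11.

11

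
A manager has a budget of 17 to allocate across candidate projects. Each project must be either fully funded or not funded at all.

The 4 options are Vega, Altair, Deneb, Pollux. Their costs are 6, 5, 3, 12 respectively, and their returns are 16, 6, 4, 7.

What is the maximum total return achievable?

Allowing fractional choices, the relaxed optimum would be about 27.8, but projects are indivisible.
Vega + Altair: cost 6 + 5 = 11 ≤ 17, return 16 + 6 = 22.
Vega + Altair + Deneb: cost 6 + 5 + 3 = 14 ≤ 17, return 16 + 6 + 4 = 26.
Vega + Deneb: cost 6 + 3 = 9 ≤ 17, return 16 + 4 = 20.
Best is Vega, Altair, and Deneb with total return 26.

26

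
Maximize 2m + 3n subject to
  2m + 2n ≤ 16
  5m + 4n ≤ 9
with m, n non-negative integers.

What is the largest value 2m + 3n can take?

(m,n)=(0,2): 2·0+2·2=4≤16, 5·0+4·2=8≤9, objective 6.
(m,n)=(1,1): 2·1+2·1=4≤16, 5·1+4·1=9≤9, objective 5.
(m,n)=(0,1): 2·0+2·1=2≤16, 5·0+4·1=4≤9, objective 3.
No feasible integer point exceeds 6.

6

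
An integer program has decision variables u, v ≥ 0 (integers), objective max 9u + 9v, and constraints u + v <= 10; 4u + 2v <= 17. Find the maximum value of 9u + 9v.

(u,v)=(0,8) is feasible, giving 72.
(u,v)=(0,7) is feasible, giving 63.
The best lattice point is (0,8), giving 72.

72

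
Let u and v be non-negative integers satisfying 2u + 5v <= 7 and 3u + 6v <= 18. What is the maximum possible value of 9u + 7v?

27

Relaxing integrality, the LP optimum is 31.50 at (u,v) = (3.5, 0), which is not an integer point.
(u,v)=(3,0): 2·3+5·0=6≤7, 3·3+6·0=9≤18, objective 27.
(u,v)=(2,0): 2·2+5·0=4≤7, 3·2+6·0=6≤18, objective 18.
The best lattice point is (3,0), giving 27.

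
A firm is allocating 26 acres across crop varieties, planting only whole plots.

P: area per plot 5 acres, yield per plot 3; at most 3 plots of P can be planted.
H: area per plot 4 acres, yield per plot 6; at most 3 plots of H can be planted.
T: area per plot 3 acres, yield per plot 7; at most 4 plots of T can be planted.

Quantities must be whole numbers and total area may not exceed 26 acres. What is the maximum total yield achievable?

T has the best ratio (7/3); taking only T gives at most 4×7 = 28 (stopped by the supply cap of 4).
Mixing does better — 3×H and 4×T: area 24 ≤ 26, yield 3·6 + 4·7 = 46.

46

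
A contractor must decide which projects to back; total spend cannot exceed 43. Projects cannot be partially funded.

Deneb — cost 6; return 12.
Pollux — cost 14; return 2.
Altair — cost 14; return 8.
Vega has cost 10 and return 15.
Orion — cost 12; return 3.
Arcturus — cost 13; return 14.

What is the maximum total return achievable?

49

Deneb + Altair + Vega + Arcturus: cost 6 + 14 + 10 + 13 = 43 ≤ 43, return 12 + 8 + 15 + 14 = 49.
Deneb + Pollux + Vega + Arcturus: cost 6 + 14 + 10 + 13 = 43 ≤ 43, return 12 + 2 + 15 + 14 = 43.
Deneb + Vega + Orion + Arcturus: cost 6 + 10 + 12 + 13 = 41 ≤ 43, return 12 + 15 + 3 + 14 = 44.
Best is Deneb, Altair, Vega, and Arcturus with total return 49.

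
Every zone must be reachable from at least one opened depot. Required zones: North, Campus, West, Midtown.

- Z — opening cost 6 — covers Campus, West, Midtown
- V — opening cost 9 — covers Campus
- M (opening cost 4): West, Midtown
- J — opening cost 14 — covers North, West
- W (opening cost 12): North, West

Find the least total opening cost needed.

Choose Z and W: together they cover North, Campus, West, Midtown — every zone.
Total opening cost: 6 + 12 = 18.
No cover costs less than 18.

18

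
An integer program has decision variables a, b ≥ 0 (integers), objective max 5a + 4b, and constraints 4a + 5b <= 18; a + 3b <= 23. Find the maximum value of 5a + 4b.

The continuous relaxation peaks at (4.5, 0) with value 22.50; rounding to a feasible lattice point costs some objective.
(a,b)=(4,0): 4·4+5·0=16≤18, 1·4+3·0=4≤23, objective 20.
(a,b)=(3,1): 4·3+5·1=17≤18, 1·3+3·1=6≤23, objective 19.
(a,b)=(3,0): 4·3+5·0=12≤18, 1·3+3·0=3≤23, objective 15.
The best lattice point is (4,0), giving 20.

20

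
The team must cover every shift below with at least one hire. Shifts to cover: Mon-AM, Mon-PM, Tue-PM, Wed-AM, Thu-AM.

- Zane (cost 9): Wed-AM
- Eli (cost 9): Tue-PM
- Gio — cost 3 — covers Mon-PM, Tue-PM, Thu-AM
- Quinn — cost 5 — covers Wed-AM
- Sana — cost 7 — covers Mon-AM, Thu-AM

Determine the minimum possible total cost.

15

Choose Gio, Quinn, and Sana: together they cover Mon-AM, Mon-PM, Tue-PM, Wed-AM, Thu-AM — every shift.
Total cost: 3 + 5 + 7 = 15.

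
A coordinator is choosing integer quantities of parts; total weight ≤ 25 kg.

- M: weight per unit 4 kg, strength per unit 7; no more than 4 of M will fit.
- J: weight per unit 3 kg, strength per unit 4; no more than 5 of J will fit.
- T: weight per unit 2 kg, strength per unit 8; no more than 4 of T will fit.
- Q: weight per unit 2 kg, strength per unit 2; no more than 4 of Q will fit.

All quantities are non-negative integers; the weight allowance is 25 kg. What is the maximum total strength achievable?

Take 4×M and 4×T: weight 24 ≤ 25, strength 4·7 + 4·8 = 60.
T has the best ratio (8/2) and is taken to its limit of 4; remaining capacity is filled optimally with the others.

60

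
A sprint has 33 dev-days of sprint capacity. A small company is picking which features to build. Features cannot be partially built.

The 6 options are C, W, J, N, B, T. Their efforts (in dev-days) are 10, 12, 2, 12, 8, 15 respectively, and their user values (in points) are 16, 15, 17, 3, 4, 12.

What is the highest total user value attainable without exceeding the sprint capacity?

52

Treat it as a binary knapsack problem.
Allowing fractional choices, the relaxed optimum would be about 55.2, but features are indivisible.
C + J + T: effort 10 + 2 + 15 = 27 ≤ 33, user value 16 + 17 + 12 = 45.
C + W + J + B: effort 10 + 12 + 2 + 8 = 32 ≤ 33, user value 16 + 15 + 17 + 4 = 52.
C + W + J: effort 10 + 12 + 2 = 24 ≤ 33, user value 16 + 15 + 17 = 48.
Best is C, W, J, and B with total user value 52.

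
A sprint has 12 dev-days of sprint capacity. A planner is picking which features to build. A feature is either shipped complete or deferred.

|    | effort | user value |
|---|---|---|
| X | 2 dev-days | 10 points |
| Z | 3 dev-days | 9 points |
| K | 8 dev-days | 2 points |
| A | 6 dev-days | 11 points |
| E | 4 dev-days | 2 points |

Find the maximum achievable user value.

30

Take X, Z, and A: effort 2 + 3 + 6 = 11 ≤ 12, user value 10 + 9 + 11 = 30.
No other feasible combination does better.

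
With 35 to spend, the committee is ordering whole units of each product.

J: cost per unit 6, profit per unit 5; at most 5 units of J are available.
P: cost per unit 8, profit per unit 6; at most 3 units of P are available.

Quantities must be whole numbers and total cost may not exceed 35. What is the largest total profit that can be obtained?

27

J has the best ratio (5/6); taking only J gives at most 5×5 = 25 (stopped by the cost limit).
Mixing does better — 3×J and 2×P: cost 34 ≤ 35, profit 3·5 + 2·6 = 27.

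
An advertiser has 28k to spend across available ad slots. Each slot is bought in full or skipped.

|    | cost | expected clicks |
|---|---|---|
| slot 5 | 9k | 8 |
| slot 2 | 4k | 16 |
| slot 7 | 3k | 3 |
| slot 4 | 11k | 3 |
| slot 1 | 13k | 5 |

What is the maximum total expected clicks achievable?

Allowing fractional choices, the relaxed optimum would be about 31.6, but ad slots are indivisible.
slot 5 + slot 2 + slot 7 + slot 4: cost 9 + 4 + 3 + 11 = 27 ≤ 28, expected clicks 8 + 16 + 3 + 3 = 30.
slot 5 + slot 2 + slot 1: cost 9 + 4 + 13 = 26 ≤ 28, expected clicks 8 + 16 + 5 = 29.
Best is slot 5, slot 2, slot 7, and slot 4 with total expected clicks 30.

30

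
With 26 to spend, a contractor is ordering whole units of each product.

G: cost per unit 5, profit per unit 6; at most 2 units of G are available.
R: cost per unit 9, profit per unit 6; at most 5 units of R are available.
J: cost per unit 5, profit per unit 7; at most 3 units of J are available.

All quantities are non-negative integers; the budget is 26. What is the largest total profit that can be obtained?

Take 2×G and 3×J: cost 25 ≤ 26, profit 2·6 + 3·7 = 33.
J has the best ratio (7/5) and is taken to its limit of 3; remaining capacity is filled optimally with the others.

33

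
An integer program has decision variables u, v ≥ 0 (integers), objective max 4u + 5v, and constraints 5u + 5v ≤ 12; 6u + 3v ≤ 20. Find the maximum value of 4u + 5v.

Relaxing integrality, the LP optimum is 12.00 at (u,v) = (0, 2.4), which is not an integer point.
(u,v)=(0,2): 5·0+5·2=10≤12, 6·0+3·2=6≤20, objective 10.
(u,v)=(1,1): 5·1+5·1=10≤12, 6·1+3·1=9≤20, objective 9.
(u,v)=(0,1): 5·0+5·1=5≤12, 6·0+3·1=3≤20, objective 5.
The best lattice point is (0,2), giving 10.

10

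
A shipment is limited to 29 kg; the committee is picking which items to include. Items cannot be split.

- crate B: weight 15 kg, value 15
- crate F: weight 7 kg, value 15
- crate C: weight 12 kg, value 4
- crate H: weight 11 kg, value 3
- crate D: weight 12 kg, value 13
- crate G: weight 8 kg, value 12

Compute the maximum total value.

Take crate F, crate D, and crate G: weight 7 + 12 + 8 = 27 ≤ 29, value 15 + 13 + 12 = 40.
No other feasible combination does better.

40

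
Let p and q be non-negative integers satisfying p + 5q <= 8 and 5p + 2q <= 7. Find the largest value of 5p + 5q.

10

(p,q)=(1,1) is feasible, giving 10.
(p,q)=(0,1) is feasible, giving 5.
(p,q)=(1,0) is feasible, giving 5.
The best lattice point is (1,1), giving 10.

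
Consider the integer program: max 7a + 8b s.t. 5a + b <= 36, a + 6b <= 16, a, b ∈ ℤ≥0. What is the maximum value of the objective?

57

The continuous relaxation peaks at (6.9, 1.52) with value 60.41; rounding to a feasible lattice point costs some objective.
(a,b)=(7,1) is feasible, giving 57.
(a,b)=(6,1) is feasible, giving 50.
(a,b)=(7,0) is feasible, giving 49.
(a,b)=(5,1) is feasible, giving 43.
The best lattice point is (7,1), giving 57.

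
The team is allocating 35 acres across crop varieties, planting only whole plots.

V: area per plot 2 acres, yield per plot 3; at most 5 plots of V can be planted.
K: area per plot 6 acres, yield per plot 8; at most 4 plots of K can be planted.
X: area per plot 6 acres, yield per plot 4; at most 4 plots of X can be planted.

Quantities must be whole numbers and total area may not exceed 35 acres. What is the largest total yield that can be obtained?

47

V has the best ratio (3/2); taking only V gives at most 5×3 = 15 (stopped by the supply cap of 5).
Mixing does better — 5×V and 4×K: area 34 ≤ 35, yield 5·3 + 4·8 = 47.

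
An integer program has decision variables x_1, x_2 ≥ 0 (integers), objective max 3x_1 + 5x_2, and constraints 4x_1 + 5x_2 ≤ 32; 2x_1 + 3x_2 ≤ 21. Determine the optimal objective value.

(x_1,x_2)=(0,6) is feasible, giving 30.
(x_1,x_2)=(1,5) is feasible, giving 28.
(x_1,x_2)=(0,5) is feasible, giving 25.
Maximum is 30 at (x_1,x_2)=(0,6).

30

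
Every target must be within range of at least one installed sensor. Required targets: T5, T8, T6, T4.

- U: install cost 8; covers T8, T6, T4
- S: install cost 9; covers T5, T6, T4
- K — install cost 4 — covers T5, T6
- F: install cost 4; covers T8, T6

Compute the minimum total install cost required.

Choose U and K: together they cover T5, T8, T6, T4 — every target.
Total install cost: 8 + 4 = 12.
No cover costs less than 12.

12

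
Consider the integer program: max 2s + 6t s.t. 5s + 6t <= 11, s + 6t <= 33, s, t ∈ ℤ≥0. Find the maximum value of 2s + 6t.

8

(s,t)=(1,1) is feasible, giving 8.
(s,t)=(0,1) is feasible, giving 6.
(s,t)=(2,0) is feasible, giving 4.
(s,t)=(1,0) is feasible, giving 2.
No feasible integer point exceeds 8.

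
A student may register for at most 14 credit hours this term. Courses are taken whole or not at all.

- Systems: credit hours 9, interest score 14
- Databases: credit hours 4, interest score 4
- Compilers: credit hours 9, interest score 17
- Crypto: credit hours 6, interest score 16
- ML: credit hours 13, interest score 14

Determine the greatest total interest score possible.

21

Allowing fractional choices, the relaxed optimum would be about 31.1, but courses are indivisible.
Databases + Crypto: credit hours 4 + 6 = 10 ≤ 14, interest score 4 + 16 = 20.
Databases + Compilers: credit hours 4 + 9 = 13 ≤ 14, interest score 4 + 17 = 21.
Systems + Databases: credit hours 9 + 4 = 13 ≤ 14, interest score 14 + 4 = 18.
Best is Databases and Compilers with total interest score 21.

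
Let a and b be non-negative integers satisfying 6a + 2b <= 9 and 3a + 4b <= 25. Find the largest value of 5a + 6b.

24

The continuous relaxation peaks at (0, 4.5) with value 27.00; rounding to a feasible lattice point costs some objective.
(a,b)=(0,4): 6·0+2·4=8≤9, 3·0+4·4=16≤25, objective 24.
(a,b)=(0,3): 6·0+2·3=6≤9, 3·0+4·3=12≤25, objective 18.
The best lattice point is (0,4), giving 24.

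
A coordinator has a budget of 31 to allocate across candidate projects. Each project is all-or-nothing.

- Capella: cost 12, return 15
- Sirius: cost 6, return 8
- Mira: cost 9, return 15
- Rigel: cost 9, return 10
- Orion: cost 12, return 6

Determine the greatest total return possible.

Take Capella, Mira, and Rigel: cost 12 + 9 + 9 = 30 ≤ 31, return 15 + 15 + 10 = 40.
No other feasible combination does better.

40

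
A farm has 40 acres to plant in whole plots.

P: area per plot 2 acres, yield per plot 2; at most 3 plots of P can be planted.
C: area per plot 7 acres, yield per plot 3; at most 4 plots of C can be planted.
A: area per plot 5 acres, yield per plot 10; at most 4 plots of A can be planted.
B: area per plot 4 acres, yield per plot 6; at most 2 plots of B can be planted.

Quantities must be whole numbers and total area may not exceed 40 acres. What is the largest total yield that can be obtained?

This is a bounded integer knapsack.
A has the best ratio (10/5); taking only A gives at most 4×10 = 40 (stopped by the supply cap of 4).
Mixing does better — 2×P, 1×C, 4×A, and 2×B: area 39 ≤ 40, yield 2·2 + 1·3 + 4·10 + 2·6 = 59.

59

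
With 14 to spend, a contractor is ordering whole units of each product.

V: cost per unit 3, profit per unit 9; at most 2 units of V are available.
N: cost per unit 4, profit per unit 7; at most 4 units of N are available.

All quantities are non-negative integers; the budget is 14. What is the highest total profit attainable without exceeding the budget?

32

Take 2×V and 2×N: cost 14 ≤ 14, profit 2·9 + 2·7 = 32.
V has the best ratio (9/3) and is taken to its limit of 2; remaining capacity is filled optimally with the others.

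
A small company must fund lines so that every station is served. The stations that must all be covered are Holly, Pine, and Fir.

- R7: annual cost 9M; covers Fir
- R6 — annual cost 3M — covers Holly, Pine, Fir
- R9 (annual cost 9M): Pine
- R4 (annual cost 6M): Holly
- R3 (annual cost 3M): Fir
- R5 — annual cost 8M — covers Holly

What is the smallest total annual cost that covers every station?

3

This is a weighted set-cover instance.
R6 alone covers Holly, Pine, Fir — every station.
Total annual cost: 3.
No cover costs less than 3.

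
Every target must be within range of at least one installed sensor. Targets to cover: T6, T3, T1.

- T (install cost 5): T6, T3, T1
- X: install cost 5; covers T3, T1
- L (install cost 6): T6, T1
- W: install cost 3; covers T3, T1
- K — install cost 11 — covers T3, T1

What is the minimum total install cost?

The greedy cost-per-new-target heuristic would pick W and T for 8, but a cheaper cover exists.
T alone covers T6, T3, T1 — every target.
Total install cost: 5.
No cover costs less than 5.

5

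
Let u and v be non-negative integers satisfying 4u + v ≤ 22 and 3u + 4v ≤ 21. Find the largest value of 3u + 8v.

40

The continuous relaxation peaks at (0, 5.25) with value 42.00; rounding to a feasible lattice point costs some objective.
(u,v)=(0,5) is feasible, giving 40.
(u,v)=(1,4) is feasible, giving 35.
(u,v)=(0,4) is feasible, giving 32.
No feasible integer point exceeds 40.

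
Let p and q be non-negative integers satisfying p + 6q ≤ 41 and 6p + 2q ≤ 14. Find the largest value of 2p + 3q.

18

(p,q)=(0,6): 1·0+6·6=36≤41, 6·0+2·6=12≤14, objective 18.
(p,q)=(0,5): 1·0+6·5=30≤41, 6·0+2·5=10≤14, objective 15.
No feasible integer point exceeds 18.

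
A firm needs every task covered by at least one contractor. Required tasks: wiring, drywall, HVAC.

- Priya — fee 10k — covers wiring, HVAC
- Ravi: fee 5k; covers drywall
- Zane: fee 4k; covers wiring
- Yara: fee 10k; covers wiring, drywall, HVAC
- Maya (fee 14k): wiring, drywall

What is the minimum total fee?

10

Yara alone covers wiring, drywall, HVAC — every task.
Total fee: 10.
No cover costs less than 10.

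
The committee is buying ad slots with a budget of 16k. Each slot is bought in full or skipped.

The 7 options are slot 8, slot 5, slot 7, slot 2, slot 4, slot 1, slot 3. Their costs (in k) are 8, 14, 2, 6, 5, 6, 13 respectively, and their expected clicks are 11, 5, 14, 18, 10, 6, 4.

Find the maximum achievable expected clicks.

Treat it as a binary knapsack problem.
Allowing fractional choices, the relaxed optimum would be about 46.1, but ad slots are indivisible.
slot 7 + slot 2 + slot 4: cost 2 + 6 + 5 = 13 ≤ 16, expected clicks 14 + 18 + 10 = 42.
slot 8 + slot 7 + slot 2: cost 8 + 2 + 6 = 16 ≤ 16, expected clicks 11 + 14 + 18 = 43.
Best is slot 8, slot 7, and slot 2 with total expected clicks 43.

43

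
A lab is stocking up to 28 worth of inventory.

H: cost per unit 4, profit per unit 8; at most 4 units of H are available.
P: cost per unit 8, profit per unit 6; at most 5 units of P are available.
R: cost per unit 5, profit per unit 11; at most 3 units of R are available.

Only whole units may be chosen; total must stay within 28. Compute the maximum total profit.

Take 3×H and 3×R: cost 27 ≤ 28, profit 3·8 + 3·11 = 57.
R has the best ratio (11/5) and is taken to its limit of 3; remaining capacity is filled optimally with the others.

57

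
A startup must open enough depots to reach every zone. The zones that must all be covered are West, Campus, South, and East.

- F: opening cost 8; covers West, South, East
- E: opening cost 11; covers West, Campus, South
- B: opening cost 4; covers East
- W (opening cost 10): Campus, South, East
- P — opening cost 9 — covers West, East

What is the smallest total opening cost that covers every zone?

15

This is a weighted set-cover instance.
The greedy cost-per-new-zone heuristic would pick F and W for 18, but a cheaper cover exists.
Choose E and B: together they cover West, Campus, South, East — every zone.
Total opening cost: 11 + 4 = 15.
No cover costs less than 15.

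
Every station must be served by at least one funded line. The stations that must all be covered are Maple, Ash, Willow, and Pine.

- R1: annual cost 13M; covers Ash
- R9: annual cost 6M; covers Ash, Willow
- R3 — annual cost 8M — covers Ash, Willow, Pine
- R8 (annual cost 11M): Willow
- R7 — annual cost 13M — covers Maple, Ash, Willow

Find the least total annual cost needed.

21

Choose R3 and R7: together they cover Maple, Ash, Willow, Pine — every station.
Total annual cost: 8 + 13 = 21.
No cover costs less than 21.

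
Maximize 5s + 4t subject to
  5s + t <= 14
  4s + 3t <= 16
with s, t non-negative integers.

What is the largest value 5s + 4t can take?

(s,t)=(1,4) is feasible, giving 21.
(s,t)=(0,5) is feasible, giving 20.
(s,t)=(1,3) is feasible, giving 17.
The best lattice point is (1,4), giving 21.

21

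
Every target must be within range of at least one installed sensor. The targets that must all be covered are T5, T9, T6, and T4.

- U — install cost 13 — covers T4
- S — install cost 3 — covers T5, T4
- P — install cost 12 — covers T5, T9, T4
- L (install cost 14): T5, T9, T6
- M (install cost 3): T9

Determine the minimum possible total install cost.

17

The greedy cost-per-new-target heuristic would pick S, M, and L for 20, but a cheaper cover exists.
Choose S and L: together they cover T5, T9, T6, T4 — every target.
Total install cost: 3 + 14 = 17.
No cover costs less than 17.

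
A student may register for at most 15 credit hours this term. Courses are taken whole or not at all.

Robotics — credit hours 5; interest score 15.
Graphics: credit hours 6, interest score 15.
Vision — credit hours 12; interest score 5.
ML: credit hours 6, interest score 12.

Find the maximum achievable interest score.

30

Allowing fractional choices, the relaxed optimum would be about 38.0, but courses are indivisible.
Robotics + ML: credit hours 5 + 6 = 11 ≤ 15, interest score 15 + 12 = 27.
Robotics + Graphics: credit hours 5 + 6 = 11 ≤ 15, interest score 15 + 15 = 30.
Best is Robotics and Graphics with total interest score 30.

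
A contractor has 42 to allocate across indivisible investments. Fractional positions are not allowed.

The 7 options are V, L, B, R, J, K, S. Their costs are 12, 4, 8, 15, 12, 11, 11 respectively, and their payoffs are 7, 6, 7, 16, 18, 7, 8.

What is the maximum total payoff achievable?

48

Allowing fractional choices, the relaxed optimum would be about 49.2, but investments are indivisible.
L + R + J + S: cost 4 + 15 + 12 + 11 = 42 ≤ 42, payoff 6 + 16 + 18 + 8 = 48.
L + R + J + K: cost 4 + 15 + 12 + 11 = 42 ≤ 42, payoff 6 + 16 + 18 + 7 = 47.
L + B + R + J: cost 4 + 8 + 15 + 12 = 39 ≤ 42, payoff 6 + 7 + 16 + 18 = 47.
Best is L, R, J, and S with total payoff 48.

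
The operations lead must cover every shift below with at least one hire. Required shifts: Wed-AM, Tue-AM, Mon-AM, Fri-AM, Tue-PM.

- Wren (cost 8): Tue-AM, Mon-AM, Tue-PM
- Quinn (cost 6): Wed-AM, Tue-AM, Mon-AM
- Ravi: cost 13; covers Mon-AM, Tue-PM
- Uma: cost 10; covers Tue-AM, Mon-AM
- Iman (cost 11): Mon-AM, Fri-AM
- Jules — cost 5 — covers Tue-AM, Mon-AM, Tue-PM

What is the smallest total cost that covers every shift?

Choose Quinn, Iman, and Jules: together they cover Wed-AM, Tue-AM, Mon-AM, Fri-AM, Tue-PM — every shift.
Total cost: 6 + 11 + 5 = 22.
No cover costs less than 22.

22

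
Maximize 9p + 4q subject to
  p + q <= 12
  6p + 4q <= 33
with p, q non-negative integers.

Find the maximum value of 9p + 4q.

45

Relaxing integrality, the LP optimum is 49.50 at (p,q) = (5.5, 0), which is not an integer point.
(p,q)=(5,0): 1·5+1·0=5≤12, 6·5+4·0=30≤33, objective 45.
(p,q)=(4,1): 1·4+1·1=5≤12, 6·4+4·1=28≤33, objective 40.
(p,q)=(4,0): 1·4+1·0=4≤12, 6·4+4·0=24≤33, objective 36.
No feasible integer point exceeds 45.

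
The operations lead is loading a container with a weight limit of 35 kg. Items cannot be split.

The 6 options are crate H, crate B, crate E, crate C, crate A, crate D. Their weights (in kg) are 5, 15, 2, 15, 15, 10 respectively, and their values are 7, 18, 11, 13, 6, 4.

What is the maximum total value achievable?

Allowing fractional choices, the relaxed optimum would be about 47.3, but items are indivisible.
crate B + crate E + crate C: weight 15 + 2 + 15 = 32 ≤ 35, value 18 + 11 + 13 = 42.
crate H + crate B + crate C: weight 5 + 15 + 15 = 35 ≤ 35, value 7 + 18 + 13 = 38.
crate H + crate B + crate E + crate D: weight 5 + 15 + 2 + 10 = 32 ≤ 35, value 7 + 18 + 11 + 4 = 40.
Best is crate B, crate E, and crate C with total value 42.

42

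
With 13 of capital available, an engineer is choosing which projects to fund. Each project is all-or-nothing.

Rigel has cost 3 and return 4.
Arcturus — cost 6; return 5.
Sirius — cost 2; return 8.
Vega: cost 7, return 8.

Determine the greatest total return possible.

20

This is an integer program with binary decision variables.
Take Rigel, Sirius, and Vega: cost 3 + 2 + 7 = 12 ≤ 13, return 4 + 8 + 8 = 20.
No other feasible combination does better.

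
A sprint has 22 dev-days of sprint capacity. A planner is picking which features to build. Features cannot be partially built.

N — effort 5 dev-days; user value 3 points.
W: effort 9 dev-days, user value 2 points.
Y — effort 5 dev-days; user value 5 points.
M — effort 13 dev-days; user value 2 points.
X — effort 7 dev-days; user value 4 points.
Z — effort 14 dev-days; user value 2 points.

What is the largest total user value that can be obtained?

12

Allowing fractional choices, the relaxed optimum would be about 13.1, but features are indivisible.
N + W + Y: effort 5 + 9 + 5 = 19 ≤ 22, user value 3 + 2 + 5 = 10.
W + Y + X: effort 9 + 5 + 7 = 21 ≤ 22, user value 2 + 5 + 4 = 11.
N + Y + X: effort 5 + 5 + 7 = 17 ≤ 22, user value 3 + 5 + 4 = 12.
Best is N, Y, and X with total user value 12.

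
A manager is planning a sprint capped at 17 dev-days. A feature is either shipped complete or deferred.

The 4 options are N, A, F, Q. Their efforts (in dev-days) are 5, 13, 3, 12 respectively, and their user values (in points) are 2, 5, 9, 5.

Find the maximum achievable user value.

Take F and Q: effort 3 + 12 = 15 ≤ 17, user value 9 + 5 = 14.
No feasible combination exceeds this.

14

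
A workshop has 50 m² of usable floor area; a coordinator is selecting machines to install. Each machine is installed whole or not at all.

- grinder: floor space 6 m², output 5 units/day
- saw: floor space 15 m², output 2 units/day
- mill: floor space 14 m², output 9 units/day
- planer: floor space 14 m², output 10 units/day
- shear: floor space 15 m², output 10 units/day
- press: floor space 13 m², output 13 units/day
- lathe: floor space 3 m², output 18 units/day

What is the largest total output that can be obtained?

55

Treat it as a binary knapsack problem.
Allowing fractional choices, the relaxed optimum would be about 55.3, but machines are indivisible.
mill + planer + press + lathe: floor space 14 + 14 + 13 + 3 = 44 ≤ 50, output 9 + 10 + 13 + 18 = 50.
planer + shear + press + lathe: floor space 14 + 15 + 13 + 3 = 45 ≤ 50, output 10 + 10 + 13 + 18 = 51.
grinder + mill + planer + press + lathe: floor space 6 + 14 + 14 + 13 + 3 = 50 ≤ 50, output 5 + 9 + 10 + 13 + 18 = 55.
Best is grinder, mill, planer, press, and lathe with total output 55.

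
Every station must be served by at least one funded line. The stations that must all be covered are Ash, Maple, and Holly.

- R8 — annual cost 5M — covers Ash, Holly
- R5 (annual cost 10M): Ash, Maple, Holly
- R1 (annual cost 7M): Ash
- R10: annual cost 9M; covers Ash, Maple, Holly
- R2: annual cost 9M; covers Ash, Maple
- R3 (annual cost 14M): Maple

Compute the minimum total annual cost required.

9

The greedy cost-per-new-station heuristic would pick R8 and R10 for 14, but a cheaper cover exists.
R10 alone covers Ash, Maple, Holly — every station.
Total annual cost: 9.
No cover costs less than 9.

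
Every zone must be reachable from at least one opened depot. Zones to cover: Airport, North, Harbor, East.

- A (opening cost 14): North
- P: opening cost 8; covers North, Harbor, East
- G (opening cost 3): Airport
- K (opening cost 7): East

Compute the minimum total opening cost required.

11

This is a weighted set-cover instance.
Choose P and G: together they cover Airport, North, Harbor, East — every zone.
Total opening cost: 8 + 3 = 11.
No cover costs less than 11.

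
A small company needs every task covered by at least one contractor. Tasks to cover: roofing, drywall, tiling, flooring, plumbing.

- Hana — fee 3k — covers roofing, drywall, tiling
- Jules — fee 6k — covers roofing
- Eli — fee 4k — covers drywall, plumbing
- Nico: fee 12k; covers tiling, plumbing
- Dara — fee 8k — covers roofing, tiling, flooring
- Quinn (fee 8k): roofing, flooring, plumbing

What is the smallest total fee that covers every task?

11

Choose Hana and Quinn: together they cover roofing, drywall, tiling, flooring, plumbing — every task.
Total fee: 3 + 8 = 11.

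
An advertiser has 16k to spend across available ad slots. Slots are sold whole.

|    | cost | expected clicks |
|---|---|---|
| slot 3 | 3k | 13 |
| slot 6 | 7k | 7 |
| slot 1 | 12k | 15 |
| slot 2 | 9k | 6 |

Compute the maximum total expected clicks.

28

slot 3 + slot 2: cost 3 + 9 = 12 ≤ 16, expected clicks 13 + 6 = 19.
slot 3 + slot 6: cost 3 + 7 = 10 ≤ 16, expected clicks 13 + 7 = 20.
slot 3 + slot 1: cost 3 + 12 = 15 ≤ 16, expected clicks 13 + 15 = 28.
Best is slot 3 and slot 1 with total expected clicks 28.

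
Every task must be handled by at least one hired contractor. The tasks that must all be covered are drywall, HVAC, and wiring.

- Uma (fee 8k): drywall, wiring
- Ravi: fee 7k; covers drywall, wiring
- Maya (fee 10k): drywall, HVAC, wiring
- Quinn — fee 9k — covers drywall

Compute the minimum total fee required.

Maya alone covers drywall, HVAC, wiring — every task.
Total fee: 10.
No cover costs less than 10.

10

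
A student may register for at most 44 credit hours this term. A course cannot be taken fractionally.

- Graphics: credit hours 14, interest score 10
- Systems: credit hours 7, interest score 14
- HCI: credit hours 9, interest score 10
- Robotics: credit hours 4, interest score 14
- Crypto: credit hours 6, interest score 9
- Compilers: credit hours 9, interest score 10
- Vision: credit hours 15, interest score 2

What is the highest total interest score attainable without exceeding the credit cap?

This is an integer program with binary decision variables.
Allowing fractional choices, the relaxed optimum would be about 63.4, but courses are indivisible.
Graphics + Systems + HCI + Robotics + Compilers: credit hours 14 + 7 + 9 + 4 + 9 = 43 ≤ 44, interest score 10 + 14 + 10 + 14 + 10 = 58.
Systems + HCI + Robotics + Crypto + Compilers: credit hours 7 + 9 + 4 + 6 + 9 = 35 ≤ 44, interest score 14 + 10 + 14 + 9 + 10 = 57.
Best is Graphics, Systems, HCI, Robotics, and Compilers with total interest score 58.

58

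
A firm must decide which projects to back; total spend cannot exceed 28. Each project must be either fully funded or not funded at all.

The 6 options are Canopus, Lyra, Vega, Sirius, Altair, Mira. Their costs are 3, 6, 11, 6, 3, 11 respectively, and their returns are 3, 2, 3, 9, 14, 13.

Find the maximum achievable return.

39

Lyra + Sirius + Altair + Mira: cost 6 + 6 + 3 + 11 = 26 ≤ 28, return 2 + 9 + 14 + 13 = 38.
Canopus + Sirius + Altair + Mira: cost 3 + 6 + 3 + 11 = 23 ≤ 28, return 3 + 9 + 14 + 13 = 39.
Best is Canopus, Sirius, Altair, and Mira with total return 39.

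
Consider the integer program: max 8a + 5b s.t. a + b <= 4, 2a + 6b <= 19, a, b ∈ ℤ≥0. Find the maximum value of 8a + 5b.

(a,b)=(4,0): 1·4+1·0=4≤4, 2·4+6·0=8≤19, objective 32.
(a,b)=(3,1): 1·3+1·1=4≤4, 2·3+6·1=12≤19, objective 29.
Maximum is 32 at (a,b)=(4,0).

32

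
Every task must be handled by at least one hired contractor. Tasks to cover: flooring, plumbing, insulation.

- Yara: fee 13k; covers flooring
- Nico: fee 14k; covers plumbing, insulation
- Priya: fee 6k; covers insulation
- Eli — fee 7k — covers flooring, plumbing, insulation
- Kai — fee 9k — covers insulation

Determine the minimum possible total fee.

This is an integer covering problem.
Eli alone covers flooring, plumbing, insulation — every task.
Total fee: 7.

7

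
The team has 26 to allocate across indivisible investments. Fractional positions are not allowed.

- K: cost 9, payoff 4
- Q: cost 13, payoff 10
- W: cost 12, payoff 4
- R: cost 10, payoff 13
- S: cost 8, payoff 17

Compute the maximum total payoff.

Q + R: cost 13 + 10 = 23 ≤ 26, payoff 10 + 13 = 23.
Q + S: cost 13 + 8 = 21 ≤ 26, payoff 10 + 17 = 27.
R + S: cost 10 + 8 = 18 ≤ 26, payoff 13 + 17 = 30.
Best is R and S with total payoff 30.

30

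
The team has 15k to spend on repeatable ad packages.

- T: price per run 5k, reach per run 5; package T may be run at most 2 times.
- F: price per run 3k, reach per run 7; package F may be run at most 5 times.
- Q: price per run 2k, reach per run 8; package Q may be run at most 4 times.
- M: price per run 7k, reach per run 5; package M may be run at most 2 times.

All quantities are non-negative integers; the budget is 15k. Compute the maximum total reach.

46

3×F and 3×Q: price 15 ≤ 15, reach 3·7 + 3·8 = 45.
2×F and 4×Q: price 14 ≤ 15, reach 2·7 + 4·8 = 46.
Best is 46.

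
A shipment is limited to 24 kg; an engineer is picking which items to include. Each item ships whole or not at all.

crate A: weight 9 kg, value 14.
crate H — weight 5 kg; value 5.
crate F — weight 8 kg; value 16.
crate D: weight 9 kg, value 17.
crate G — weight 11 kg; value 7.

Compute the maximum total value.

Take crate H, crate F, and crate D: weight 5 + 8 + 9 = 22 ≤ 24, value 5 + 16 + 17 = 38.
No other feasible combination does better.

38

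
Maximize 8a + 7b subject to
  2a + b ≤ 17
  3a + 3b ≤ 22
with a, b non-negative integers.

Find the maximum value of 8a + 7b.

56

The continuous relaxation peaks at (7.33, 0) with value 58.67; rounding to a feasible lattice point costs some objective.
(a,b)=(7,0): 2·7+1·0=14≤17, 3·7+3·0=21≤22, objective 56.
(a,b)=(6,1): 2·6+1·1=13≤17, 3·6+3·1=21≤22, objective 55.
(a,b)=(6,0): 2·6+1·0=12≤17, 3·6+3·0=18≤22, objective 48.
The best lattice point is (7,0), giving 56.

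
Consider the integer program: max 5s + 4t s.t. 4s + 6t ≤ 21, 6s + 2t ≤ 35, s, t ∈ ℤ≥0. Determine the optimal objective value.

(s,t)=(5,0): 4·5+6·0=20≤21, 6·5+2·0=30≤35, objective 25.
(s,t)=(4,0): 4·4+6·0=16≤21, 6·4+2·0=24≤35, objective 20.
Maximum is 25 at (s,t)=(5,0).

25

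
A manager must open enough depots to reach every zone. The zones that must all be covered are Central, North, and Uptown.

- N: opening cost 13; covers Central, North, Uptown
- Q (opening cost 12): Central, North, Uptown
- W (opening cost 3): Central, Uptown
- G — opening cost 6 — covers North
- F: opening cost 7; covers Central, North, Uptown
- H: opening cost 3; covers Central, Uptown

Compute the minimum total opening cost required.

This is an integer covering problem.
The greedy cost-per-new-zone heuristic would pick W and G for 9, but a cheaper cover exists.
F alone covers Central, North, Uptown — every zone.
Total opening cost: 7.
No cover costs less than 7.

7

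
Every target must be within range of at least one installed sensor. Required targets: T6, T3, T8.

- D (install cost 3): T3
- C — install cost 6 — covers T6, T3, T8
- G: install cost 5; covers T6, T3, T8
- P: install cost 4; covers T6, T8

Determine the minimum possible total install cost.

G alone covers T6, T3, T8 — every target.
Total install cost: 5.
No cover costs less than 5.

5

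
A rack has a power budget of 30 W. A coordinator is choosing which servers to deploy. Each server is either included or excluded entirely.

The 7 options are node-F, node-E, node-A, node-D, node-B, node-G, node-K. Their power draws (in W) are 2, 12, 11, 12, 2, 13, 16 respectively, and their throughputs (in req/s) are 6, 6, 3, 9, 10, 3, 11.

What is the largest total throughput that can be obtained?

Allowing fractional choices, the relaxed optimum would be about 34.6, but servers are indivisible.
node-F + node-A + node-D + node-B: power draw 2 + 11 + 12 + 2 = 27 ≤ 30, throughput 6 + 3 + 9 + 10 = 28.
node-D + node-B + node-K: power draw 12 + 2 + 16 = 30 ≤ 30, throughput 9 + 10 + 11 = 30.
node-F + node-E + node-D + node-B: power draw 2 + 12 + 12 + 2 = 28 ≤ 30, throughput 6 + 6 + 9 + 10 = 31.
Best is node-F, node-E, node-D, and node-B with total throughput 31.

31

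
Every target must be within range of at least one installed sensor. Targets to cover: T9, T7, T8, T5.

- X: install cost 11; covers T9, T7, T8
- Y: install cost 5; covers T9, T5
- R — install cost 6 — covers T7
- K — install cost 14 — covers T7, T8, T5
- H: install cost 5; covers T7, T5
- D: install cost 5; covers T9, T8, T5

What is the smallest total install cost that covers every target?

Choose H and D: together they cover T9, T7, T8, T5 — every target.
Total install cost: 5 + 5 = 10.
No cover costs less than 10.

10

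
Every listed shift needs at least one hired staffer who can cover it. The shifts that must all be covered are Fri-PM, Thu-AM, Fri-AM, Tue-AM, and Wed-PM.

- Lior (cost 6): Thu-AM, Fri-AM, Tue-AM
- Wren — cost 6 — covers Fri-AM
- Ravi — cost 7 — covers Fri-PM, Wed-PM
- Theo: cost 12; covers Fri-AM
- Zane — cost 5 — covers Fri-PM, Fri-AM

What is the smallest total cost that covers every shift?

13

This is an integer covering problem.
Choose Lior and Ravi: together they cover Fri-PM, Thu-AM, Fri-AM, Tue-AM, Wed-PM — every shift.
Total cost: 6 + 7 = 13.
No cover costs less than 13.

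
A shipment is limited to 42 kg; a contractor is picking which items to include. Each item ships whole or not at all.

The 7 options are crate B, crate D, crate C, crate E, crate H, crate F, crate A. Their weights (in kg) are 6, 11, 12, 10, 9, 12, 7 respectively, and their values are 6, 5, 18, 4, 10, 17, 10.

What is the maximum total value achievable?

crate B + crate C + crate H + crate F: weight 6 + 12 + 9 + 12 = 39 ≤ 42, value 6 + 18 + 10 + 17 = 51.
crate C + crate H + crate F + crate A: weight 12 + 9 + 12 + 7 = 40 ≤ 42, value 18 + 10 + 17 + 10 = 55.
crate B + crate C + crate F + crate A: weight 6 + 12 + 12 + 7 = 37 ≤ 42, value 6 + 18 + 17 + 10 = 51.
Best is crate C, crate H, crate F, and crate A with total value 55.

55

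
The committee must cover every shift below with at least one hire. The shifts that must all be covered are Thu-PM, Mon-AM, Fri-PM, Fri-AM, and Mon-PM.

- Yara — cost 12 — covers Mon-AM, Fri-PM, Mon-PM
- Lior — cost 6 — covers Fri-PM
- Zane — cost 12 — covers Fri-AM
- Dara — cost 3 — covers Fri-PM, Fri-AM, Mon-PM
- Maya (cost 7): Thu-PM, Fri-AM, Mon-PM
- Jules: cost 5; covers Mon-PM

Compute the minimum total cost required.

19

This is a weighted set-cover instance.
The greedy cost-per-new-shift heuristic would pick Dara, Maya, and Yara for 22, but a cheaper cover exists.
Choose Yara and Maya: together they cover Thu-PM, Mon-AM, Fri-PM, Fri-AM, Mon-PM — every shift.
Total cost: 12 + 7 = 19.
No cover costs less than 19.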